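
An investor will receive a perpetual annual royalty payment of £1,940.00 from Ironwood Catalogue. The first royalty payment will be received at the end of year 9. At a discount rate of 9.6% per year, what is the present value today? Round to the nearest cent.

Value at end of year 8: C / r = £1,940.00 / 0.096 = £20,208.3333
Discount to today: PV = £20,208.3333 / (1 + 0.096)^8 = £20,208.3333 / 2.082018 = £9,706.13

£9706.13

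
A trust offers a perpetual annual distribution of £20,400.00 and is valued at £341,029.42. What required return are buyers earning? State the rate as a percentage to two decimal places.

5.98%

P = C/r ⇒ r = C/P = £20,400.00/£341,029.42 = 0.059819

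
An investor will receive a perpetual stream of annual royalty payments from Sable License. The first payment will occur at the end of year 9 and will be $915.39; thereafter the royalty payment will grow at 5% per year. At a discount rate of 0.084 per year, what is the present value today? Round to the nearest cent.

$14121.90

Value at end of year 8: C₁ / (r − g) = $915.39 / (0.084 − 0.05) = $26,923.2353
Discount to today: PV = $26,923.2353 / (1 + 0.084)^8 = $26,923.2353 / 1.906489 = $14,121.90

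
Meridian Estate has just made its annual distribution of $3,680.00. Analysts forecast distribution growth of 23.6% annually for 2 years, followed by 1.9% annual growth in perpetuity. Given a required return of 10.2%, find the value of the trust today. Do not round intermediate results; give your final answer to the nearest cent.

$65592.08

D_1 = 4548.48000
D_2 = 5621.92128
Terminal value at year 2: TV = D_2×(1+g_2)/(r−g_2) = 5728.73778/0.083 = 69020.93716
P_0 = D_1/(1+r)^1 + D_2/(1+r)^2 + TV/(1+r)^2
    = 4127.47731 + 4629.36657 + 56835.23536 = 65592.07924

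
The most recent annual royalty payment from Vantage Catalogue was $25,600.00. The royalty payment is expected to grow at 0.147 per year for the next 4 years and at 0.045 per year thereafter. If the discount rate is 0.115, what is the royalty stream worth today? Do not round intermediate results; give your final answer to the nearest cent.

D_1 = 29363.20000
D_2 = 33679.59040
D_3 = 38630.49019
D_4 = 44309.17225
Terminal value at year 4: TV = D_4×(1+g_2)/(r−g_2) = 46303.08500/0.07 = 661472.64282
P_0 = D_1/(1+r)^1 + D_2/(1+r)^2 + D_3/(1+r)^3 + D_4/(1+r)^4 + TV/(1+r)^4
    = 26334.70852 + 27090.50285 + 27867.98813 + 28667.78689 + 427969.10431 = 537930.09069

$537930.09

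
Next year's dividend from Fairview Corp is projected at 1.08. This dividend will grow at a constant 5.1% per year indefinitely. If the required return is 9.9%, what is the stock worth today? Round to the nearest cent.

Growing perpetuity: P = D₁ / (r − g) = 1.0800 / (0.099 − 0.051) = 22.50

22.50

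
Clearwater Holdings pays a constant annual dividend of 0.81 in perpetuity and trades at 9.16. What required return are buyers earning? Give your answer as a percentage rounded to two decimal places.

P = C/r ⇒ r = C/P = 0.81/9.16 = 0.088428

8.84%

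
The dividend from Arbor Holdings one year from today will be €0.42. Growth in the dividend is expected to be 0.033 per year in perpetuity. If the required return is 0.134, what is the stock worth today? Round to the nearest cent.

Growing perpetuity: P = D₁ / (r − g) = €0.4200 / (0.134 − 0.033) = €4.16

€4.16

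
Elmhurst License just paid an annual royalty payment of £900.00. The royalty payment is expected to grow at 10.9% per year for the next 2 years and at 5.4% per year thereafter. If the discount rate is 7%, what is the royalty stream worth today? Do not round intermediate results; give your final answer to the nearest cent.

£65587.76

D_1 = 998.10000
D_2 = 1106.89290
Terminal value at year 2: TV = D_2×(1+g_2)/(r−g_2) = 1166.66512/0.016 = 72916.56979
P_0 = D_1/(1+r)^1 + D_2/(1+r)^2 + TV/(1+r)^2
    = 932.80374 + 966.80313 + 63688.15599 = 65587.76285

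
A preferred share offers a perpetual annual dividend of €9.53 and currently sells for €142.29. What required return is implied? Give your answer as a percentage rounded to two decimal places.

P = C/r ⇒ r = C/P = €9.53/€142.29 = 0.066976

6.70%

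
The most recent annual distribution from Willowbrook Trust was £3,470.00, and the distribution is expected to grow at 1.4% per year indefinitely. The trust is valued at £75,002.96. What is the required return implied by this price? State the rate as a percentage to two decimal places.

6.09%

D₁ = £3,470.00 × 1.014 = £3,518.5800
P = D₁/(r − g) ⇒ r = D₁/P + g = £3,518.5800/£75,002.96 + 0.014 = 0.046913 + 0.014 = 0.060913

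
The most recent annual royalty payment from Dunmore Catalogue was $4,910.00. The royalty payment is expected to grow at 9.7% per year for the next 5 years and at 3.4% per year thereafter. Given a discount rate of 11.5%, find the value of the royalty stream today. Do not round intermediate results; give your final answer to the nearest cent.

D_1 = 5386.27000
D_2 = 5908.73819
D_3 = 6481.88579
D_4 = 7110.62872
D_5 = 7800.35970
Terminal value at year 5: TV = D_5×(1+g_2)/(r−g_2) = 8065.57193/0.081 = 99574.96212
P_0 = D_1/(1+r)^1 + D_2/(1+r)^2 + D_3/(1+r)^3 + D_4/(1+r)^4 + D_5/(1+r)^5 + TV/(1+r)^5
    = 4830.73543 + 4752.75046 + 4676.02444 + 4600.53705 + 4526.26829 + 57779.77056 = 81166.08624

$81166.09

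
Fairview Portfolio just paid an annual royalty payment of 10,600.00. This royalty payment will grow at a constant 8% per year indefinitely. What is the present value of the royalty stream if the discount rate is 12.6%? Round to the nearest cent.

D₁ = D₀ × (1 + g) = 10,600.00 × 1.08 = 11,448.0000
Growing perpetuity: P = D₁ / (r − g) = 11,448.0000 / (0.126 − 0.08) = 248,869.57

248869.57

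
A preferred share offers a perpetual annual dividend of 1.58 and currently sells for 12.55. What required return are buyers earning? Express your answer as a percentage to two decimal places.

12.59%

P = C/r ⇒ r = C/P = 1.58/12.55 = 0.125896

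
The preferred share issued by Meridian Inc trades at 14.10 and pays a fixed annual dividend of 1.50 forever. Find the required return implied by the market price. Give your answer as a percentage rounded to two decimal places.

10.64%

P = C/r ⇒ r = C/P = 1.50/14.10 = 0.106383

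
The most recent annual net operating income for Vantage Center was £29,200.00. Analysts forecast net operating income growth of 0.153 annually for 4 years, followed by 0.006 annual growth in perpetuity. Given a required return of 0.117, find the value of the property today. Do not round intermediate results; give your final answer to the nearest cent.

£426962.36

D_1 = 33667.60000
D_2 = 38818.74280
D_3 = 44758.01045
D_4 = 51605.98605
Terminal value at year 4: TV = D_4×(1+g_2)/(r−g_2) = 51915.62196/0.111 = 467708.30598
P_0 = D_1/(1+r)^1 + D_2/(1+r)^2 + D_3/(1+r)^3 + D_4/(1+r)^4 + TV/(1+r)^4
    = 30141.09221 + 31112.51506 + 32115.24607 + 33150.29429 + 300443.20770 = 426962.35532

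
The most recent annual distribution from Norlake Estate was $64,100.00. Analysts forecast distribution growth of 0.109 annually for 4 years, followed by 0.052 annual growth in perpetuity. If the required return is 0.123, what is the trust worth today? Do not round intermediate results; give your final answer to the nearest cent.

$1151788.29

D_1 = 71086.90000
D_2 = 78835.37210
D_3 = 87428.42766
D_4 = 96958.12627
Terminal value at year 4: TV = D_4×(1+g_2)/(r−g_2) = 101999.94884/0.071 = 1436618.99775
P_0 = D_1/(1+r)^1 + D_2/(1+r)^2 + D_3/(1+r)^3 + D_4/(1+r)^4 + TV/(1+r)^4
    = 63300.89047 + 62511.74313 + 61732.43378 + 60962.83977 + 903280.38639 = 1151788.29353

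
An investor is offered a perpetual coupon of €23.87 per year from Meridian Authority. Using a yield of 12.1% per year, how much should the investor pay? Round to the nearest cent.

Level perpetuity: PV = C / r = €23.87 / 0.121 = €197.27

€197.27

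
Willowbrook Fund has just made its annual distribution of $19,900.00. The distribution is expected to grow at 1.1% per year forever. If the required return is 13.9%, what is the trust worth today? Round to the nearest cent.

$157178.91

D₁ = D₀ × (1 + g) = $19,900.00 × 1.011 = $20,118.9000
Growing perpetuity: P = D₁ / (r − g) = $20,118.9000 / (0.139 − 0.011) = $157,178.91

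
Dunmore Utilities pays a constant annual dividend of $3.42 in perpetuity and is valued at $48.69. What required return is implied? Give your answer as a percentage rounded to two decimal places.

P = C/r ⇒ r = C/P = $3.42/$48.69 = 0.070240

7.02%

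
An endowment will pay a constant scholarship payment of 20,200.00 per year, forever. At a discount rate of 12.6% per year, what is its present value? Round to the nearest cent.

Level perpetuity: PV = C / r = 20,200.00 / 0.126 = 160,317.46

160317.46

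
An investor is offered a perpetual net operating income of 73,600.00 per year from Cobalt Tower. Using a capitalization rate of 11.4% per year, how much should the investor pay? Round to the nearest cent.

Level perpetuity: PV = C / r = 73,600.00 / 0.114 = 645,614.04

645614.04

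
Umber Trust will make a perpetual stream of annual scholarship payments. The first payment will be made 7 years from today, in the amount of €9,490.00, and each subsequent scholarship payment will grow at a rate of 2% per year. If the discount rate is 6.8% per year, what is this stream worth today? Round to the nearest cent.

Value at end of year 6: C₁ / (r − g) = €9,490.00 / (0.068 − 0.02) = €197,708.3333
Discount to today: PV = €197,708.3333 / (1 + 0.068)^6 = €197,708.3333 / 1.483978 = €133,228.60

€133228.60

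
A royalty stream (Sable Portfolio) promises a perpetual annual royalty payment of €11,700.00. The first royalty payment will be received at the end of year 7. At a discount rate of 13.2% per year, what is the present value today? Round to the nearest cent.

€42124.37

Value at end of year 6: C / r = €11,700.00 / 0.132 = €88,636.3636
Discount to today: PV = €88,636.3636 / (1 + 0.132)^6 = €88,636.3636 / 2.104159 = €42,124.37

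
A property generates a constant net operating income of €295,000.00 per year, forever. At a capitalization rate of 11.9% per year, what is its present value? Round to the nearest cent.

Level perpetuity: PV = C / r = €295,000.00 / 0.119 = €2,478,991.60

€2478991.60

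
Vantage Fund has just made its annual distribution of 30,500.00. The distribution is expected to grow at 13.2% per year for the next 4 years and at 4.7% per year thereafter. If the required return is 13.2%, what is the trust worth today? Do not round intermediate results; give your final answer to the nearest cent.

497688.24

D_1 = 34526.00000
D_2 = 39083.43200
D_3 = 44242.44502
D_4 = 50082.44777
Terminal value at year 4: TV = D_4×(1+g_2)/(r−g_2) = 52436.32281/0.085 = 616897.91544
P_0 = D_1/(1+r)^1 + D_2/(1+r)^2 + D_3/(1+r)^3 + D_4/(1+r)^4 + TV/(1+r)^4
    = 30500.00000 + 30500.00000 + 30500.00000 + 30500.00000 + 375688.23529 = 497688.23529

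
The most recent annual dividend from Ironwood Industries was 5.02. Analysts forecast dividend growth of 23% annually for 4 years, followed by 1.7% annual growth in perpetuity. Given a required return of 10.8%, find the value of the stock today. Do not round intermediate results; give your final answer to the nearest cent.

D_1 = 6.17460
D_2 = 7.59476
D_3 = 9.34155
D_4 = 11.49011
Terminal value at year 4: TV = D_4×(1+g_2)/(r−g_2) = 11.68544/0.091 = 128.41144
P_0 = D_1/(1+r)^1 + D_2/(1+r)^2 + D_3/(1+r)^3 + D_4/(1+r)^4 + TV/(1+r)^4
    = 5.57274 + 6.18635 + 6.86752 + 7.62369 + 85.20100 = 111.45130

111.45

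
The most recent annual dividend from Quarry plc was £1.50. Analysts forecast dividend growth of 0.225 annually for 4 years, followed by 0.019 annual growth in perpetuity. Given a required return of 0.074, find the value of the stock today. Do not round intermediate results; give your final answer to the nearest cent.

£55.46

D_1 = 1.83750
D_2 = 2.25094
D_3 = 2.75740
D_4 = 3.37781
Terminal value at year 4: TV = D_4×(1+g_2)/(r−g_2) = 3.44199/0.055 = 62.58166
P_0 = D_1/(1+r)^1 + D_2/(1+r)^2 + D_3/(1+r)^3 + D_4/(1+r)^4 + TV/(1+r)^4
    = 1.71089 + 1.95144 + 2.22580 + 2.53874 + 47.03596 = 55.46283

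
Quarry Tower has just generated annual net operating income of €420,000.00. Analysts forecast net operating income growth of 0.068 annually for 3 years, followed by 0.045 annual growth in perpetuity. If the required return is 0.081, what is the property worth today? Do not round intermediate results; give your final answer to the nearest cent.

€12987024.62

D_1 = 448560.00000
D_2 = 479062.08000
D_3 = 511638.30144
Terminal value at year 3: TV = D_3×(1+g_2)/(r−g_2) = 534662.02500/0.036 = 14851722.91680
P_0 = D_1/(1+r)^1 + D_2/(1+r)^2 + D_3/(1+r)^3 + TV/(1+r)^3
    = 414949.12118 + 409958.98374 + 405028.85720 + 11757087.66046 = 12987024.62259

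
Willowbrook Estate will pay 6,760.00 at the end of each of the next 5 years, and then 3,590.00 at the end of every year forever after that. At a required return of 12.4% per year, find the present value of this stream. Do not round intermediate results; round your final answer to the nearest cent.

PV of 5-year annuity: 6,760.00 × [1 − (1+0.124)^−5] / 0.124 = 24128.73519
Perpetuity value at year 5: 3,590.00 / 0.124 = 28951.61290
PV of perpetuity: 28951.61290 / (1+0.124)^5 = 16137.68401
Total PV = 24128.73519 + 16137.68401 = 40266.41920

40266.42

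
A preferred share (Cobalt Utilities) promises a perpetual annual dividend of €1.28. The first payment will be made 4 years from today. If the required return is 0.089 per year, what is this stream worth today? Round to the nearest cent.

€11.14

Value at end of year 3: C / r = €1.28 / 0.089 = €14.3820
Discount to today: PV = €14.3820 / (1 + 0.089)^3 = €14.3820 / 1.291468 = €11.14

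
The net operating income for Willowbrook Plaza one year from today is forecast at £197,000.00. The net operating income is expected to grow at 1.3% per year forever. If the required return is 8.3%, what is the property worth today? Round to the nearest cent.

Growing perpetuity: P = D₁ / (r − g) = £197,000.0000 / (0.083 − 0.013) = £2,814,285.71

£2814285.71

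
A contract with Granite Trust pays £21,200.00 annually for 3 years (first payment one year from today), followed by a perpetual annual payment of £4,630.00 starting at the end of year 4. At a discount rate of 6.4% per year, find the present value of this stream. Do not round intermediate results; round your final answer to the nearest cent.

£116309.80

PV of 3-year annuity: £21,200.00 × [1 − (1+0.064)^−3] / 0.064 = 56251.07061
Perpetuity value at year 3: £4,630.00 / 0.064 = 72343.75000
PV of perpetuity: 72343.75000 / (1+0.064)^3 = 60058.72845
Total PV = 56251.07061 + 60058.72845 = 116309.79905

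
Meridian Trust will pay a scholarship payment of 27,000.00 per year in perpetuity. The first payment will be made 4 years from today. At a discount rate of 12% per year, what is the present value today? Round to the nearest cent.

Value at end of year 3: C / r = 27,000.00 / 0.12 = 225,000.0000
Discount to today: PV = 225,000.0000 / (1 + 0.12)^3 = 225,000.0000 / 1.404928 = 160,150.56

160150.56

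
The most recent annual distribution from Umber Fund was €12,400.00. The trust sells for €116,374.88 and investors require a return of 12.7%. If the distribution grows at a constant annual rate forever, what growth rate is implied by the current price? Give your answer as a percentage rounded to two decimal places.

1.85%

P = D₀(1+g)/(r−g) ⇒ P(r−g) = D₀(1+g) ⇒ g(P+D₀) = P·r − D₀
g = (P·r − D₀)/(P + D₀) = (€116,374.88×0.127 − €12,400.00) / (€116,374.88 + €12,400.00) = 0.018479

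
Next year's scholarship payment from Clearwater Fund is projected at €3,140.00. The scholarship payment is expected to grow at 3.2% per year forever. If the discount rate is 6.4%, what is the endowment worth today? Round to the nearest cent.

€98125.00

Growing perpetuity: P = D₁ / (r − g) = €3,140.0000 / (0.064 − 0.032) = €98,125.00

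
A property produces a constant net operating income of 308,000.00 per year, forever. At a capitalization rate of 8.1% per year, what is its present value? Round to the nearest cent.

Level perpetuity: PV = C / r = 308,000.00 / 0.081 = 3,802,469.14

3802469.14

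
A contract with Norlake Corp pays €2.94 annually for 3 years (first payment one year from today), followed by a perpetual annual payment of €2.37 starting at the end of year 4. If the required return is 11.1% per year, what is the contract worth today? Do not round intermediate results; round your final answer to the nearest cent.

PV of 3-year annuity: €2.94 × [1 − (1+0.111)^−3] / 0.111 = 7.17204
Perpetuity value at year 3: €2.37 / 0.111 = 21.35135
PV of perpetuity: 21.35135 / (1+0.111)^3 = 15.56981
Total PV = 7.17204 + 15.56981 = 22.74185

€22.74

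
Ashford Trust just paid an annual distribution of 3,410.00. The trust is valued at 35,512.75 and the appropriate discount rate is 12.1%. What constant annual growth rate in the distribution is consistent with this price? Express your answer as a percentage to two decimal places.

2.28%

P = D₀(1+g)/(r−g) ⇒ P(r−g) = D₀(1+g) ⇒ g(P+D₀) = P·r − D₀
g = (P·r − D₀)/(P + D₀) = (35,512.75×0.121 − 3,410.00) / (35,512.75 + 3,410.00) = 0.022790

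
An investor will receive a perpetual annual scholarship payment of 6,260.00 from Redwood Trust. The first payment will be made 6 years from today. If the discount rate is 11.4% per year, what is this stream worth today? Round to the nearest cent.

32006.89

Value at end of year 5: C / r = 6,260.00 / 0.114 = 54,912.2807
Discount to today: PV = 54,912.2807 / (1 + 0.114)^5 = 54,912.2807 / 1.715639 = 32,006.89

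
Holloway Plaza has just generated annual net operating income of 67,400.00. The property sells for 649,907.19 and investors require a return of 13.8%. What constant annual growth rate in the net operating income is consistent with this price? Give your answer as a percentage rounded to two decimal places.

3.11%

P = D₀(1+g)/(r−g) ⇒ P(r−g) = D₀(1+g) ⇒ g(P+D₀) = P·r − D₀
g = (P·r − D₀)/(P + D₀) = (649,907.19×0.138 − 67,400.00) / (649,907.19 + 67,400.00) = 0.031071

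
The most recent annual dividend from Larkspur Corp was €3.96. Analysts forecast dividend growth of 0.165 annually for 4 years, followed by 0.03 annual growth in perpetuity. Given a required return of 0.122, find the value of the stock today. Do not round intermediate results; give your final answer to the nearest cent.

€68.95

D_1 = 4.61340
D_2 = 5.37461
D_3 = 6.26142
D_4 = 7.29456
Terminal value at year 4: TV = D_4×(1+g_2)/(r−g_2) = 7.51339/0.092 = 81.66732
P_0 = D_1/(1+r)^1 + D_2/(1+r)^2 + D_3/(1+r)^3 + D_4/(1+r)^4 + TV/(1+r)^4
    = 4.11176 + 4.26935 + 4.43297 + 4.60286 + 51.53198 = 68.94892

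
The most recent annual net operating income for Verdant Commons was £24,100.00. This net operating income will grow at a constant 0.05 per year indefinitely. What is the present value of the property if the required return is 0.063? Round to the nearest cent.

D₁ = D₀ × (1 + g) = £24,100.00 × 1.05 = £25,305.0000
Growing perpetuity: P = D₁ / (r − g) = £25,305.0000 / (0.063 − 0.05) = £1,946,538.46

£1946538.46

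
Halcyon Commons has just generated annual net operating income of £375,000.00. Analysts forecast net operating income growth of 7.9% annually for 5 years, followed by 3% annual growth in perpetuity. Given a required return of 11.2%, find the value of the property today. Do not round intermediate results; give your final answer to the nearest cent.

£5766236.90

D_1 = 404625.00000
D_2 = 436590.37500
D_3 = 471081.01463
D_4 = 508296.41478
D_5 = 548451.83155
Terminal value at year 5: TV = D_5×(1+g_2)/(r−g_2) = 564905.38649/0.082 = 6889090.07920
P_0 = D_1/(1+r)^1 + D_2/(1+r)^2 + D_3/(1+r)^3 + D_4/(1+r)^4 + D_5/(1+r)^5 + TV/(1+r)^5
    = 363871.40288 + 353073.06089 + 342595.17329 + 332428.23020 + 322563.00394 + 4051706.02510 = 5766236.89628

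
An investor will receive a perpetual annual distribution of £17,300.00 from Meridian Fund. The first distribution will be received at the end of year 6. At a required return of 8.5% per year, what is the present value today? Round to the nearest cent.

£135356.30

Value at end of year 5: C / r = £17,300.00 / 0.085 = £203,529.4118
Discount to today: PV = £203,529.4118 / (1 + 0.085)^5 = £203,529.4118 / 1.503657 = £135,356.30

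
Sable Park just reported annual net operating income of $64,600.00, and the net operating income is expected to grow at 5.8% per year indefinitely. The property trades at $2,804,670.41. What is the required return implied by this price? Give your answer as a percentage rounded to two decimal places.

D₁ = $64,600.00 × 1.058 = $68,346.8000
P = D₁/(r − g) ⇒ r = D₁/P + g = $68,346.8000/$2,804,670.41 + 0.058 = 0.024369 + 0.058 = 0.082369

8.24%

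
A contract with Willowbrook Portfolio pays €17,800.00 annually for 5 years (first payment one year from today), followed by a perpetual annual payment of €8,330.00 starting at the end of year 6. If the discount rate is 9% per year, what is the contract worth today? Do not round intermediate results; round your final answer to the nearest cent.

PV of 5-year annuity: €17,800.00 × [1 − (1+0.09)^−5] / 0.09 = 69235.79249
Perpetuity value at year 5: €8,330.00 / 0.09 = 92555.55556
PV of perpetuity: 92555.55556 / (1+0.09)^5 = 60154.76053
Total PV = 69235.79249 + 60154.76053 = 129390.55302

€129390.55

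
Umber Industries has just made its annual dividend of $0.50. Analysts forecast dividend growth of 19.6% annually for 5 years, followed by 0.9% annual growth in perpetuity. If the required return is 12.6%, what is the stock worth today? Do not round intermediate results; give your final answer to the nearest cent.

$8.84

D_1 = 0.59800
D_2 = 0.71521
D_3 = 0.85539
D_4 = 1.02304
D_5 = 1.22356
Terminal value at year 5: TV = D_5×(1+g_2)/(r−g_2) = 1.23457/0.117 = 10.55191
P_0 = D_1/(1+r)^1 + D_2/(1+r)^2 + D_3/(1+r)^3 + D_4/(1+r)^4 + D_5/(1+r)^5 + TV/(1+r)^5
    = 0.53108 + 0.56410 + 0.59917 + 0.63642 + 0.67598 + 5.82961 = 8.83635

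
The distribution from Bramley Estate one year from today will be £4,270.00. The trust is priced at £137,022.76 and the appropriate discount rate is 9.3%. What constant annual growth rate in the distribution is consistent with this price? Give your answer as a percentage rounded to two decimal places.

P = D₁/(r−g) ⇒ g = r − D₁/P = 0.093 − £4,270.00/£137,022.76 = 0.061837

6.18%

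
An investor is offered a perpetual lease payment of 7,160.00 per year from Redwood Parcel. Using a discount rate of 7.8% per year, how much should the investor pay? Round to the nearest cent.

91794.87

Level perpetuity: PV = C / r = 7,160.00 / 0.078 = 91,794.87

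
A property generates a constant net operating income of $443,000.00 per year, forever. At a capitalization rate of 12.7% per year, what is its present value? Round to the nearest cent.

Level perpetuity: PV = C / r = $443,000.00 / 0.127 = $3,488,188.98

$3488188.98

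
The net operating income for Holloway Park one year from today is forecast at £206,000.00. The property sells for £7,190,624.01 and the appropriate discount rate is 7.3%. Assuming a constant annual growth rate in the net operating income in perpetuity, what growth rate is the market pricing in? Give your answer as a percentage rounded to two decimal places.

P = D₁/(r−g) ⇒ g = r − D₁/P = 0.073 − £206,000.00/£7,190,624.01 = 0.044352

4.44%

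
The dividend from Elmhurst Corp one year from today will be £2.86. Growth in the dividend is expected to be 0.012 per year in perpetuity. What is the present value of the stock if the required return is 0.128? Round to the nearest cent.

£24.66

Growing perpetuity: P = D₁ / (r − g) = £2.8600 / (0.128 − 0.012) = £24.66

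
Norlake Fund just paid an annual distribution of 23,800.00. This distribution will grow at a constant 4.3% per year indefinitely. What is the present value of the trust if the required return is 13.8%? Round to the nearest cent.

D₁ = D₀ × (1 + g) = 23,800.00 × 1.043 = 24,823.4000
Growing perpetuity: P = D₁ / (r − g) = 24,823.4000 / (0.138 − 0.043) = 261,298.95

261298.95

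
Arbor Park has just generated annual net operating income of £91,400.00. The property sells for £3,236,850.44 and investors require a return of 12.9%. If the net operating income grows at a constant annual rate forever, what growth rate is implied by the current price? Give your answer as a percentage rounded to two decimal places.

9.80%

P = D₀(1+g)/(r−g) ⇒ P(r−g) = D₀(1+g) ⇒ g(P+D₀) = P·r − D₀
g = (P·r − D₀)/(P + D₀) = (£3,236,850.44×0.129 − £91,400.00) / (£3,236,850.44 + £91,400.00) = 0.097996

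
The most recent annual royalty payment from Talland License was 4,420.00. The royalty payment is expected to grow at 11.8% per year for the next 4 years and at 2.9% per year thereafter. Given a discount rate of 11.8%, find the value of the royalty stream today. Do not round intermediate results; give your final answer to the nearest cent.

68783.15

D_1 = 4941.56000
D_2 = 5524.66408
D_3 = 6176.57444
D_4 = 6905.41023
Terminal value at year 4: TV = D_4×(1+g_2)/(r−g_2) = 7105.66712/0.089 = 79838.95643
P_0 = D_1/(1+r)^1 + D_2/(1+r)^2 + D_3/(1+r)^3 + D_4/(1+r)^4 + TV/(1+r)^4
    = 4420.00000 + 4420.00000 + 4420.00000 + 4420.00000 + 51103.14607 = 68783.14607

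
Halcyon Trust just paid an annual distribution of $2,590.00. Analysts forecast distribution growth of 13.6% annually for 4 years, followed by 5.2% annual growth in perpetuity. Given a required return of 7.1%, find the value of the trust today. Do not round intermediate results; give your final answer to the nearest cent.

D_1 = 2942.24000
D_2 = 3342.38464
D_3 = 3796.94895
D_4 = 4313.33401
Terminal value at year 4: TV = D_4×(1+g_2)/(r−g_2) = 4537.62738/0.019 = 238822.49352
P_0 = D_1/(1+r)^1 + D_2/(1+r)^2 + D_3/(1+r)^3 + D_4/(1+r)^4 + TV/(1+r)^4
    = 2747.18954 + 2913.91907 + 3090.76756 + 3278.34916 + 181517.01669 = 193547.24202

$193547.24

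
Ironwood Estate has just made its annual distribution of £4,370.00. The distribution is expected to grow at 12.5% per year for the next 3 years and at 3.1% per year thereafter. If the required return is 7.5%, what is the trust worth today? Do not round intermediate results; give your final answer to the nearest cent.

£131727.65

D_1 = 4916.25000
D_2 = 5530.78125
D_3 = 6222.12891
Terminal value at year 3: TV = D_3×(1+g_2)/(r−g_2) = 6415.01490/0.044 = 145795.79324
P_0 = D_1/(1+r)^1 + D_2/(1+r)^2 + D_3/(1+r)^3 + TV/(1+r)^3
    = 4573.25581 + 4785.96539 + 5008.56843 + 117359.86475 = 131727.65438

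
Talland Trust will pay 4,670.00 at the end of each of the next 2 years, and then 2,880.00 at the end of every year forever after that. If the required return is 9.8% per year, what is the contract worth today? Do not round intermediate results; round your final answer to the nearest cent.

32502.72

PV of 2-year annuity: 4,670.00 × [1 − (1+0.098)^−2] / 0.098 = 8126.76468
Perpetuity value at year 2: 2,880.00 / 0.098 = 29387.75510
PV of perpetuity: 29387.75510 / (1+0.098)^2 = 24375.96018
Total PV = 8126.76468 + 24375.96018 = 32502.72486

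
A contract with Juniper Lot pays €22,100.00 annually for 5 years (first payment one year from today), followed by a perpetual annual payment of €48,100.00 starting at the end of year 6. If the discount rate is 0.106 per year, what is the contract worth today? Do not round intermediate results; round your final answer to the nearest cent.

€356705.46

PV of 5-year annuity: €22,100.00 × [1 − (1+0.106)^−5] / 0.106 = 82507.90611
Perpetuity value at year 5: €48,100.00 / 0.106 = 453773.58491
PV of perpetuity: 453773.58491 / (1+0.106)^5 = 274197.55397
Total PV = 82507.90611 + 274197.55397 = 356705.46008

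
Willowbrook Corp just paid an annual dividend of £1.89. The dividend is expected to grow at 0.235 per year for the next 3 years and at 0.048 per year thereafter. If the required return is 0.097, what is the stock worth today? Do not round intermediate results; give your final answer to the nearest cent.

£64.90

D_1 = 2.33415
D_2 = 2.88268
D_3 = 3.56010
Terminal value at year 3: TV = D_3×(1+g_2)/(r−g_2) = 3.73099/0.049 = 76.14263
P_0 = D_1/(1+r)^1 + D_2/(1+r)^2 + D_3/(1+r)^3 + TV/(1+r)^3
    = 2.12776 + 2.39542 + 2.69676 + 57.67771 = 64.89765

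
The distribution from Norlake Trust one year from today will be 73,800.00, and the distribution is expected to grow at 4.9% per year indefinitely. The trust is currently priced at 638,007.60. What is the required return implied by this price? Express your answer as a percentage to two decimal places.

P = D₁/(r − g) ⇒ r = D₁/P + g = 73,800.0000/638,007.60 + 0.049 = 0.115673 + 0.049 = 0.164673

16.47%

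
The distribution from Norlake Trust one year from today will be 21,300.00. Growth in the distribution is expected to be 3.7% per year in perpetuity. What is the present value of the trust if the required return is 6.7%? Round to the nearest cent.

710000.00

Growing perpetuity: P = D₁ / (r − g) = 21,300.0000 / (0.067 − 0.037) = 710,000.00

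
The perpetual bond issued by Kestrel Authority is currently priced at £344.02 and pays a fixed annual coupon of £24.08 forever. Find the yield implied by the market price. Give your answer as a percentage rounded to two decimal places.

P = C/r ⇒ r = C/P = £24.08/£344.02 = 0.069996

7.00%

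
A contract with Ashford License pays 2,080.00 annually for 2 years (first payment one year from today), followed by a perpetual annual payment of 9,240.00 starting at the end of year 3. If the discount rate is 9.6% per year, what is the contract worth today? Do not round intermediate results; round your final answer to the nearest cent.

83756.53

PV of 2-year annuity: 2,080.00 × [1 − (1+0.096)^−2] / 0.096 = 3629.38889
Perpetuity value at year 2: 9,240.00 / 0.096 = 96250.00000
PV of perpetuity: 96250.00000 / (1+0.096)^2 = 80127.13783
Total PV = 3629.38889 + 80127.13783 = 83756.52672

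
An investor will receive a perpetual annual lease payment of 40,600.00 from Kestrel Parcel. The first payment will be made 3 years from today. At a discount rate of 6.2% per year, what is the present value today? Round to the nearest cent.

Value at end of year 2: C / r = 40,600.00 / 0.062 = 654,838.7097
Discount to today: PV = 654,838.7097 / (1 + 0.062)^2 = 654,838.7097 / 1.127844 = 580,611.07

580611.07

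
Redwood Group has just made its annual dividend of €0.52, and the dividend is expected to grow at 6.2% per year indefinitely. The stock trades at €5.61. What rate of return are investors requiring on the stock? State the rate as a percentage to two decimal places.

D₁ = €0.52 × 1.062 = €0.5522
P = D₁/(r − g) ⇒ r = D₁/P + g = €0.5522/€5.61 + 0.062 = 0.098439 + 0.062 = 0.160439

16.04%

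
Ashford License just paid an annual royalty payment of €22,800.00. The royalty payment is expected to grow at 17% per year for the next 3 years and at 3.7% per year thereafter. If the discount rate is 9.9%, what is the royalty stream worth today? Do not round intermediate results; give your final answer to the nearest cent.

€537760.86

D_1 = 26676.00000
D_2 = 31210.92000
D_3 = 36516.77640
Terminal value at year 3: TV = D_3×(1+g_2)/(r−g_2) = 37867.89713/0.062 = 610772.53430
P_0 = D_1/(1+r)^1 + D_2/(1+r)^2 + D_3/(1+r)^3 + TV/(1+r)^3
    = 24272.97543 + 25841.11124 + 27510.55519 + 460136.22149 = 537760.86335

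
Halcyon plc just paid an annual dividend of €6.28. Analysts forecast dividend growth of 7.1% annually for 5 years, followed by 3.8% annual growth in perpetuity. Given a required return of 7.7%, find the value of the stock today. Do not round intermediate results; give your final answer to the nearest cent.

€193.42

D_1 = 6.72588
D_2 = 7.20342
D_3 = 7.71486
D_4 = 8.26262
D_5 = 8.84926
Terminal value at year 5: TV = D_5×(1+g_2)/(r−g_2) = 9.18553/0.039 = 235.52648
P_0 = D_1/(1+r)^1 + D_2/(1+r)^2 + D_3/(1+r)^3 + D_4/(1+r)^4 + D_5/(1+r)^5 + TV/(1+r)^5
    = 6.24501 + 6.21022 + 6.17563 + 6.14122 + 6.10701 + 162.54036 = 193.41945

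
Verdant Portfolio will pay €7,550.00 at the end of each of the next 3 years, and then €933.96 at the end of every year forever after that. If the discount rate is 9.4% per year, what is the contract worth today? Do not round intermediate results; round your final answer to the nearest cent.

PV of 3-year annuity: €7,550.00 × [1 − (1+0.094)^−3] / 0.094 = 18975.84941
Perpetuity value at year 3: €933.96 / 0.094 = 9935.74468
PV of perpetuity: 9935.74468 / (1+0.094)^3 = 7588.36927
Total PV = 18975.84941 + 7588.36927 = 26564.21869

€26564.22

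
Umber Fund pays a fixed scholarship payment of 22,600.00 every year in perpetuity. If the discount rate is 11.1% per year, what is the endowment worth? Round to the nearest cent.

203603.60

Level perpetuity: PV = C / r = 22,600.00 / 0.111 = 203,603.60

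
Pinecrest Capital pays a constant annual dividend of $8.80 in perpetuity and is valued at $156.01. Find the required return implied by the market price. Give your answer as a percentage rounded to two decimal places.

P = C/r ⇒ r = C/P = $8.80/$156.01 = 0.056407

5.64%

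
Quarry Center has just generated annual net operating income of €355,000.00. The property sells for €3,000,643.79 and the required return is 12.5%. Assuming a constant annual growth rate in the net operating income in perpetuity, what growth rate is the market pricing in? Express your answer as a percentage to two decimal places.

0.60%

P = D₀(1+g)/(r−g) ⇒ P(r−g) = D₀(1+g) ⇒ g(P+D₀) = P·r − D₀
g = (P·r − D₀)/(P + D₀) = (€3,000,643.79×0.125 − €355,000.00) / (€3,000,643.79 + €355,000.00) = 0.005984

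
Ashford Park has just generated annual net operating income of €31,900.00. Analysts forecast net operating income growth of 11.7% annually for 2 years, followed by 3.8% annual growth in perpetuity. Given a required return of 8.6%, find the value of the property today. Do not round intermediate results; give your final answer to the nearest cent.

D_1 = 35632.30000
D_2 = 39801.27910
Terminal value at year 2: TV = D_2×(1+g_2)/(r−g_2) = 41313.72771/0.048 = 860702.66054
P_0 = D_1/(1+r)^1 + D_2/(1+r)^2 + TV/(1+r)^2
    = 32810.58932 + 33747.17152 + 729782.58408 = 796340.34492

€796340.34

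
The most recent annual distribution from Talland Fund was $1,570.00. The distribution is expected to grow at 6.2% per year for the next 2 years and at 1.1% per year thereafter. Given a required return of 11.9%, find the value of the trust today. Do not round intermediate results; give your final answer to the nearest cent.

$16141.96

D_1 = 1667.34000
D_2 = 1770.71508
Terminal value at year 2: TV = D_2×(1+g_2)/(r−g_2) = 1790.19295/0.108 = 16575.86061
P_0 = D_1/(1+r)^1 + D_2/(1+r)^2 + TV/(1+r)^2
    = 1490.02681 + 1414.12732 + 13237.80297 = 16141.95710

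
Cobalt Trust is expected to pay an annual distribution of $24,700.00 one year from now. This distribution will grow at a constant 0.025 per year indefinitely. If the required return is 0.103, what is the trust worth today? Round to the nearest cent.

Growing perpetuity: P = D₁ / (r − g) = $24,700.0000 / (0.103 − 0.025) = $316,666.67

$316666.67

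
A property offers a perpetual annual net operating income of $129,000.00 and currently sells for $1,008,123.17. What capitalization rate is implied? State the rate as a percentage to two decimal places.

P = C/r ⇒ r = C/P = $129,000.00/$1,008,123.17 = 0.127961

12.80%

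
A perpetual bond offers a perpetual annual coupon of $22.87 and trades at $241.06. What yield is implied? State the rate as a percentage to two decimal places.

P = C/r ⇒ r = C/P = $22.87/$241.06 = 0.094873

9.49%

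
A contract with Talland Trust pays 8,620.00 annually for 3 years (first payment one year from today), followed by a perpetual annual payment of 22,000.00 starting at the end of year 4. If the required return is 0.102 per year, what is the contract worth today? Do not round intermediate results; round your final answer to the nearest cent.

182529.00

PV of 3-year annuity: 8,620.00 × [1 − (1+0.102)^−3] / 0.102 = 21361.40984
Perpetuity value at year 3: 22,000.00 / 0.102 = 215686.27451
PV of perpetuity: 215686.27451 / (1+0.102)^3 = 161167.59509
Total PV = 21361.40984 + 161167.59509 = 182529.00494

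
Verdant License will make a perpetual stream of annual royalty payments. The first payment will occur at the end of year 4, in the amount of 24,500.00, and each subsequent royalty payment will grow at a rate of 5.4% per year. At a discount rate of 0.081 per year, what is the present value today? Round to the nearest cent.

718332.04

Value at end of year 3: C₁ / (r − g) = 24,500.00 / (0.081 − 0.054) = 907,407.4074
Discount to today: PV = 907,407.4074 / (1 + 0.081)^3 = 907,407.4074 / 1.263214 = 718,332.04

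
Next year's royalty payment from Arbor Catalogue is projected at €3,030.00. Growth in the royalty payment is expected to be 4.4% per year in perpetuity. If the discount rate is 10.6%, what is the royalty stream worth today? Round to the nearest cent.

Growing perpetuity: P = D₁ / (r − g) = €3,030.0000 / (0.106 − 0.044) = €48,870.97

€48870.97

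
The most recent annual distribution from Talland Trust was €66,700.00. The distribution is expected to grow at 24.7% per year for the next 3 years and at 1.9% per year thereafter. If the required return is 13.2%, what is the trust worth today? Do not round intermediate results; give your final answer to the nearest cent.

€1047627.22

D_1 = 83174.90000
D_2 = 103719.10030
D_3 = 129337.71807
Terminal value at year 3: TV = D_3×(1+g_2)/(r−g_2) = 131795.13472/0.113 = 1166328.62582
P_0 = D_1/(1+r)^1 + D_2/(1+r)^2 + D_3/(1+r)^3 + TV/(1+r)^3
    = 73476.06007 + 80940.50080 + 89163.25486 + 804047.40444 = 1047627.22017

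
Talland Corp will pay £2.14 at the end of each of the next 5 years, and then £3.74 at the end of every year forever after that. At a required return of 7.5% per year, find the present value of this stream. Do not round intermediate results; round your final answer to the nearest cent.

£43.39

PV of 5-year annuity: £2.14 × [1 − (1+0.075)^−5] / 0.075 = 8.65819
Perpetuity value at year 5: £3.74 / 0.075 = 49.86667
PV of perpetuity: 49.86667 / (1+0.075)^5 = 34.73506
Total PV = 8.65819 + 34.73506 = 43.39325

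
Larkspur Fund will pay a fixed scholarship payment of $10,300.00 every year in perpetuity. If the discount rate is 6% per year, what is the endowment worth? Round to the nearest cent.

Level perpetuity: PV = C / r = $10,300.00 / 0.06 = $171,666.67

$171666.67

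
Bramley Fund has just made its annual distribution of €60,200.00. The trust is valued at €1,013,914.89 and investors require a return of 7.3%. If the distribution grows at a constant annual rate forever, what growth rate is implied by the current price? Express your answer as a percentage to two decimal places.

P = D₀(1+g)/(r−g) ⇒ P(r−g) = D₀(1+g) ⇒ g(P+D₀) = P·r − D₀
g = (P·r − D₀)/(P + D₀) = (€1,013,914.89×0.073 − €60,200.00) / (€1,013,914.89 + €60,200.00) = 0.012862

1.29%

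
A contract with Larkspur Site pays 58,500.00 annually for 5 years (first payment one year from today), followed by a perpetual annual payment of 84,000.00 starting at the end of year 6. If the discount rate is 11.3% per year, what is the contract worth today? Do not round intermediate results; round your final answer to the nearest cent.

PV of 5-year annuity: 58,500.00 × [1 − (1+0.113)^−5] / 0.113 = 214588.18234
Perpetuity value at year 5: 84,000.00 / 0.113 = 743362.83186
PV of perpetuity: 743362.83186 / (1+0.113)^5 = 435236.21106
Total PV = 214588.18234 + 435236.21106 = 649824.39340

649824.39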